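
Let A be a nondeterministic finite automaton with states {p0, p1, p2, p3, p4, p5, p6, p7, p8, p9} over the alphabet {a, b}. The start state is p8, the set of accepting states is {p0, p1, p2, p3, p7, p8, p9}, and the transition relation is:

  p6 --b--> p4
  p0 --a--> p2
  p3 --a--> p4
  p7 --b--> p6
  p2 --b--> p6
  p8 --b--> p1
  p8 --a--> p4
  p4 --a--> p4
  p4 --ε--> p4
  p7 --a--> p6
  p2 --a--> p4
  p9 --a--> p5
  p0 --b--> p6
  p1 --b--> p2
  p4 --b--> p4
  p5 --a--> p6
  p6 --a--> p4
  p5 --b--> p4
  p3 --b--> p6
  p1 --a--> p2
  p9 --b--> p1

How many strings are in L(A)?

The useful subgraph on states {p1, p2, p8} is acyclic, so L(A) is finite; the longest accepting path visits 3 useful states, giving maximum string length 2.
Counting accepting paths from p8 by length: 1 of length 0, 1 of length 1, 2 of length 2. Total 4.

4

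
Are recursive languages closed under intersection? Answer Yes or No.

Yes

Run both deciders on the input and accept iff both accept; the combined machine always halts.
So the recursive languages are closed under intersection.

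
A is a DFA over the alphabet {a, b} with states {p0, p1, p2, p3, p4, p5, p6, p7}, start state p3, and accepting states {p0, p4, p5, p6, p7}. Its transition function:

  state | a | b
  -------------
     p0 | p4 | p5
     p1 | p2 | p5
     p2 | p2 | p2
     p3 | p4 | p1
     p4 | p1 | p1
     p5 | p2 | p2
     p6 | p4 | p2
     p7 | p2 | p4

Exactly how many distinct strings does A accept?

The useful subgraph on states {p1, p3, p4, p5} is acyclic, so L(A) is finite; the longest accepting path visits 4 useful states, giving maximum string length 3.
Counting accepting paths from p3 by length: 1 of length 1, 1 of length 2, 2 of length 3. Total 4.

4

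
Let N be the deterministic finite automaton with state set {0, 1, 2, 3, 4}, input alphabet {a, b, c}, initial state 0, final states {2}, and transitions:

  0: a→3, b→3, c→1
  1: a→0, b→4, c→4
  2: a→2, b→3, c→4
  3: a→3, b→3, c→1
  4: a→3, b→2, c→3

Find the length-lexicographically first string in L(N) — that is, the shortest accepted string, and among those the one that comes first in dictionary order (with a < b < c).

cbb

A breadth-first search from 0 reaches an accepting state first via the path 0 → 1 → 4 → 2 on input cbb.
No string of length < 3 is accepted (BFS exhausts all shorter strings without reaching an accepting state), and cbb is the lexicographically least accepting string of length 3.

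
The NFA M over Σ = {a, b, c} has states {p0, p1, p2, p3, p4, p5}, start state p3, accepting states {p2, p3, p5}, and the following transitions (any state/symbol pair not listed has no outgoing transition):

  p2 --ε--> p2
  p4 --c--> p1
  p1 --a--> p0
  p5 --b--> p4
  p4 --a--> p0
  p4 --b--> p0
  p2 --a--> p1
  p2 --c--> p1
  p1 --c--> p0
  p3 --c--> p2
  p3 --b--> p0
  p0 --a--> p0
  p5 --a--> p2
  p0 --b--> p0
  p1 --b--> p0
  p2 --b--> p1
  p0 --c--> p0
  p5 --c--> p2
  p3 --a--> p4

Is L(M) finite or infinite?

The useful states (reachable from p3 and able to reach an accepting state) are {p2, p3}.
Restricted to these states the transition graph has no cycle, so every accepting path has bounded length and L is finite.

finite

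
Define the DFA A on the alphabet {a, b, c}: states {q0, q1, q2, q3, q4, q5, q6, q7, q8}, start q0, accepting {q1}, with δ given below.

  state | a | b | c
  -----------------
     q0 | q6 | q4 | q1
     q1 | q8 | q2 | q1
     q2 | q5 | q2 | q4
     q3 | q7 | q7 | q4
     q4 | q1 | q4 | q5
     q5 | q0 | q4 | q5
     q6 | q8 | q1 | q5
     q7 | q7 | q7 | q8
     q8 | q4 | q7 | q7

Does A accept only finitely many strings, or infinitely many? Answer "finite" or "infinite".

State q1 is reachable from the start and can reach an accepting state, and it lies on the cycle q1 → q8 → q4 → q1.
Traversing that cycle any number of times yields accepted strings of unbounded length, so the language is infinite.

infinite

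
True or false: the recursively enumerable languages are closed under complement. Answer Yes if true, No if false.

No

If both L and its complement were r.e., running the two recognisers in parallel would decide L, so L would be recursive; but there are r.e. languages that are not recursive (e.g. the halting problem), and their complements are therefore not r.e.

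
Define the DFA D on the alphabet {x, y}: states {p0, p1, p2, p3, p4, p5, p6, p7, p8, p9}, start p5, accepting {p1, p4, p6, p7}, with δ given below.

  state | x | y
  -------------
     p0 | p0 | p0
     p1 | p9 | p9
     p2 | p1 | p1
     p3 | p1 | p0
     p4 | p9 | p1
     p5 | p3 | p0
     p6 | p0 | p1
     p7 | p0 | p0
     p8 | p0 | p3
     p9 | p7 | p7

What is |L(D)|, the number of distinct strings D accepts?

5

The useful subgraph on states {p1, p3, p5, p7, p9} is acyclic, so L(D) is finite; the longest accepting path visits 5 useful states, giving maximum string length 4.
Counting accepting paths from p5 by length: 1 of length 2, 4 of length 4. Total 5.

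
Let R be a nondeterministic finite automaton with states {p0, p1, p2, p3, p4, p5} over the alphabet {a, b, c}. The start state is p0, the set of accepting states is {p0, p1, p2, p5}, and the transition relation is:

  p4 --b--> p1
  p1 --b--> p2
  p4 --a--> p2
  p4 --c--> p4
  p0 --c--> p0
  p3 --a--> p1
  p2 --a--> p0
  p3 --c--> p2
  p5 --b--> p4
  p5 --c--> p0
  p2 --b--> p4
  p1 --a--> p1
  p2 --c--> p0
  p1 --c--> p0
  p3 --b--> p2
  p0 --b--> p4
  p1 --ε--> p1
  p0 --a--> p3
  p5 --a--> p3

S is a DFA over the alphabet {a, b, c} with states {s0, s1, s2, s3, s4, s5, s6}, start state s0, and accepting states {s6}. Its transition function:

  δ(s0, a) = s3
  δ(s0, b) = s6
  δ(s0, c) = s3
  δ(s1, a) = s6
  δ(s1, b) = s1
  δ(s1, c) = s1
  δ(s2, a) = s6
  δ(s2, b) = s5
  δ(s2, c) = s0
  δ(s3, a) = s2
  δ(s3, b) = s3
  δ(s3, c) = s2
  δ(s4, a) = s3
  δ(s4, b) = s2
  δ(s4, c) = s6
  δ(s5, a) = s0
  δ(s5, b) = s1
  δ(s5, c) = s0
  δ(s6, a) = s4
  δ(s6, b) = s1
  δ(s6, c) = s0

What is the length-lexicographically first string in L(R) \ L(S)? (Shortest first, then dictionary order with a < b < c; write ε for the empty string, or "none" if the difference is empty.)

The empty string ε is accepted by R but not by S.
Since ε is the unique shortest string, it is the required witness.

ε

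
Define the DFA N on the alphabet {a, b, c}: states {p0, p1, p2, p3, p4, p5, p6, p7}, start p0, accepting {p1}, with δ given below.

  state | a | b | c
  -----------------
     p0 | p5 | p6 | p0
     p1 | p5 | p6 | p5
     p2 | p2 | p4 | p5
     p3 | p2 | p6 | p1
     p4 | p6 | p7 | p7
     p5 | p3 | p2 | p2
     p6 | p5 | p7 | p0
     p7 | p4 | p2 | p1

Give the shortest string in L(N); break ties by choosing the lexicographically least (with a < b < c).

A breadth-first search from p0 reaches an accepting state first via the path p0 → p5 → p3 → p1 on input aac.
No string of length < 3 is accepted (BFS exhausts all shorter strings without reaching an accepting state), and aac is the lexicographically least accepting string of length 3.

aac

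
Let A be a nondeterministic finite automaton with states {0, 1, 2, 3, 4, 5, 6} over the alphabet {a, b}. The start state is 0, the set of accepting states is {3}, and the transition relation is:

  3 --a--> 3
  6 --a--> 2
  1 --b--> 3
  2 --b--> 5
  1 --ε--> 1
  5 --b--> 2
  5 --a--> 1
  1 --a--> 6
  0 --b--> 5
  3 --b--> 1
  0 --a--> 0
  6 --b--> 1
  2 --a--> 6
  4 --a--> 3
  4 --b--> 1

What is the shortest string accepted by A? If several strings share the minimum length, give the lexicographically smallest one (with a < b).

A breadth-first search from 0 reaches an accepting state first via the path 0 → 5 → 1 → 3 on input bab.
No string of length < 3 is accepted (BFS exhausts all shorter strings without reaching an accepting state), and bab is the lexicographically least accepting string of length 3.

bab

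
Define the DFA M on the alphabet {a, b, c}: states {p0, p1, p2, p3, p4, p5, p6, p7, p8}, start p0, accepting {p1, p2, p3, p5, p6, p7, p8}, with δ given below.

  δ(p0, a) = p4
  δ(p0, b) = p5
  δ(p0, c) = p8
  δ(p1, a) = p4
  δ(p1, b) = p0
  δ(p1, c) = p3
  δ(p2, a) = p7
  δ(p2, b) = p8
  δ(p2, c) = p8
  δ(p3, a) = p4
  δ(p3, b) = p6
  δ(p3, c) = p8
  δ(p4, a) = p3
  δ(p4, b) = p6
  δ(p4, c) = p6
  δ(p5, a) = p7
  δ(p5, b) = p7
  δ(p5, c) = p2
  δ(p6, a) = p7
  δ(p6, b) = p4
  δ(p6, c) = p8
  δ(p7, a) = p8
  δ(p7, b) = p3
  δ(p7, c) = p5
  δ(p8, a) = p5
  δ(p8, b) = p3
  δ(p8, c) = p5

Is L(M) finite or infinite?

State p8 is reachable from the start and can reach an accepting state, and it lies on the cycle p8 → p3 → p8.
Traversing that cycle any number of times yields accepted strings of unbounded length, so the language is infinite.

infinite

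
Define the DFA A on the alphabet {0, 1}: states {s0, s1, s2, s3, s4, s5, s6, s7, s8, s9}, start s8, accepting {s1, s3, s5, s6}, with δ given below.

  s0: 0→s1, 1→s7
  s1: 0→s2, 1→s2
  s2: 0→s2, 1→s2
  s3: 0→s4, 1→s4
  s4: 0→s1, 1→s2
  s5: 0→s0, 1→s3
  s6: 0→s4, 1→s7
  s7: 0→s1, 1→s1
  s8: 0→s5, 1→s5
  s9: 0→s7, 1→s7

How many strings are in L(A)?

14

The useful subgraph on states {s0, s1, s3, s4, s5, s7, s8} is acyclic, so L(A) is finite; the longest accepting path visits 5 useful states, giving maximum string length 4.
Counting accepting paths from s8 by length: 2 of length 1, 2 of length 2, 2 of length 3, 8 of length 4. Total 14.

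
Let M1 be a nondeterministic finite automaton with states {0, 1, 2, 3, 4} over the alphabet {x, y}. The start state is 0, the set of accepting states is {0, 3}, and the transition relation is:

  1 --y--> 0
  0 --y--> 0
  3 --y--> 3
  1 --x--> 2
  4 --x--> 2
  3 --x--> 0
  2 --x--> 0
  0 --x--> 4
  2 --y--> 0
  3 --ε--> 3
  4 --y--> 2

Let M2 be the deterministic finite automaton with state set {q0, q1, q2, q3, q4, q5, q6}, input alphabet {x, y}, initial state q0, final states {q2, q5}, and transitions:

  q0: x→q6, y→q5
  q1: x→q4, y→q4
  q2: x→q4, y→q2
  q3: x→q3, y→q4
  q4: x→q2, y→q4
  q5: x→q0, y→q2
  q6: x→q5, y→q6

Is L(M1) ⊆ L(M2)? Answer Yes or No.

No

The empty string ε is in L(M1) but not in L(M2).
So L(M1) ⊄ L(M2).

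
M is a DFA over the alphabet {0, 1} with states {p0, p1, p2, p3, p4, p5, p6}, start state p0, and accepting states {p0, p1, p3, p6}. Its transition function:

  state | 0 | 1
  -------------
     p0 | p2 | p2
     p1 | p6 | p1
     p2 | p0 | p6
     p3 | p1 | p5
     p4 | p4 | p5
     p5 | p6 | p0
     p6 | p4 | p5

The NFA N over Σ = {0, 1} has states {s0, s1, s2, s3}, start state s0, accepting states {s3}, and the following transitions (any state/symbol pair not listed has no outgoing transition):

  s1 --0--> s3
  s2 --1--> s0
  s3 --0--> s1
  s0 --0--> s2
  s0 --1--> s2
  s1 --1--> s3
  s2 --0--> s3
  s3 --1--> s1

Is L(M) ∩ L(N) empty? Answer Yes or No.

The string 00 is accepted by both M and N.
Hence L(M) ∩ L(N) ≠ ∅.

No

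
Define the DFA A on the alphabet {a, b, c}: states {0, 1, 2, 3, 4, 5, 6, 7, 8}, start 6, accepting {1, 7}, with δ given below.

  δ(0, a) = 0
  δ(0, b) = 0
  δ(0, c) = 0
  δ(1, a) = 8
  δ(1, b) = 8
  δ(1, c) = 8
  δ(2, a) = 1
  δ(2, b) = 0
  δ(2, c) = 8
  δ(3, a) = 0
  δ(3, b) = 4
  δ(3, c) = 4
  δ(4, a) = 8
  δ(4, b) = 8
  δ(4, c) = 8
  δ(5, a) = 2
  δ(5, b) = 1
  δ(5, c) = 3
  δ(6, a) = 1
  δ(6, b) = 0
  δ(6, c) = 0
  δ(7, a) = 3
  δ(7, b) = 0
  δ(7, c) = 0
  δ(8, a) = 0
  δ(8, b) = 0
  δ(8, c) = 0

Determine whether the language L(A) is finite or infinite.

The useful states (reachable from 6 and able to reach an accepting state) are {1, 6}.
Restricted to these states the transition graph has no cycle, so every accepting path has bounded length and L is finite.

finite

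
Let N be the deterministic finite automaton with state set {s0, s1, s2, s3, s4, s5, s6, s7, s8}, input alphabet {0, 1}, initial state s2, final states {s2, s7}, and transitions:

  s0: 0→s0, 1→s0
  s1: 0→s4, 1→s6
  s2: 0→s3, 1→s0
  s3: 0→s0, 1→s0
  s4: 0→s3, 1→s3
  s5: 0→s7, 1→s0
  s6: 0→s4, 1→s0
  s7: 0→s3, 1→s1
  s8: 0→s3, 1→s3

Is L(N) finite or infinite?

finite

The useful states (reachable from s2 and able to reach an accepting state) are {s2}.
Restricted to these states the transition graph has no cycle, so every accepting path has bounded length and L is finite.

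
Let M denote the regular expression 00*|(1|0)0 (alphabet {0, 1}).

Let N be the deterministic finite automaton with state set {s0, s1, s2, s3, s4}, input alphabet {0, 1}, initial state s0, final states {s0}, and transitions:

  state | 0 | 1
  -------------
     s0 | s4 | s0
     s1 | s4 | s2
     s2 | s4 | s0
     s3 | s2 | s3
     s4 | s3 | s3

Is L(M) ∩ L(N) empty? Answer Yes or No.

Converting the expression M to a DFA (subset construction, then merging equivalent states) gives the minimal DFA with states {m0, m1, m2, m3, m4}, start state m0, accepting states {m1, m4} and transitions m0: 0→m1, 1→m2; m1: 0→m1, 1→m3; m2: 0→m4, 1→m3; m3: 0→m3, 1→m3; m4: 0→m3, 1→m3.
Exploring the product automaton M × N from the start pair (m0, s0), following both machines on each input symbol, reaches 10 state pairs: (m0, s0), (m1, s4), (m2, s0), (m1, s3), (m3, s3), (m4, s4), (m3, s0), (m1, s2), (m3, s2), (m3, s4).
M accepts in {m1, m4} and N accepts in {s0}; no reachable pair has both components accepting, so no string drives both machines to acceptance simultaneously and L(M) ∩ L(N) = ∅.
So no string is accepted by both, and the intersection is empty.

Yes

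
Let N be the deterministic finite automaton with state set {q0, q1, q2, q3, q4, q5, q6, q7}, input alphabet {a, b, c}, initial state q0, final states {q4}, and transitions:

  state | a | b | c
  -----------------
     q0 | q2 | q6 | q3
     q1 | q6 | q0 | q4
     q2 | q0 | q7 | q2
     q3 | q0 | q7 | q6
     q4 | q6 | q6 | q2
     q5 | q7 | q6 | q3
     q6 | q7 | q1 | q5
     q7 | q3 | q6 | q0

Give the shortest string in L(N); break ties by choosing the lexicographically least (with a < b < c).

A breadth-first search from q0 reaches an accepting state first via the path q0 → q6 → q1 → q4 on input bbc.
No string of length < 3 is accepted (BFS exhausts all shorter strings without reaching an accepting state), and bbc is the lexicographically least accepting string of length 3.

bbc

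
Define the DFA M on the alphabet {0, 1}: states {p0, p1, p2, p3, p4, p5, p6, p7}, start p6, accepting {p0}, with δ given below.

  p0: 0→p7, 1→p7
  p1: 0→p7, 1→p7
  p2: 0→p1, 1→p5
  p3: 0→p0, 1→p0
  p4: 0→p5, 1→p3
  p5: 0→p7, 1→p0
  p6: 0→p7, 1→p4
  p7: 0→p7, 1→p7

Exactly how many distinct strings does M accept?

3

The useful subgraph on states {p0, p3, p4, p5, p6} is acyclic, so L(M) is finite; the longest accepting path visits 4 useful states, giving maximum string length 3.
Counting accepting paths from p6 by length: 3 of length 3. Total 3.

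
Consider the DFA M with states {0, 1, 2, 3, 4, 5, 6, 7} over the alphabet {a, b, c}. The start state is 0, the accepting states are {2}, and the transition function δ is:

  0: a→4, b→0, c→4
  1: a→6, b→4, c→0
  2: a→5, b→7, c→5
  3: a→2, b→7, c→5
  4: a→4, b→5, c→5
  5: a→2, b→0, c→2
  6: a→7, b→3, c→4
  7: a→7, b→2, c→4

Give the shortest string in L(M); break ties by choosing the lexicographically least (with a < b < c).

A breadth-first search from 0 reaches an accepting state first via the path 0 → 4 → 5 → 2 on input aba.
No string of length < 3 is accepted (BFS exhausts all shorter strings without reaching an accepting state), and aba is the lexicographically least accepting string of length 3.

aba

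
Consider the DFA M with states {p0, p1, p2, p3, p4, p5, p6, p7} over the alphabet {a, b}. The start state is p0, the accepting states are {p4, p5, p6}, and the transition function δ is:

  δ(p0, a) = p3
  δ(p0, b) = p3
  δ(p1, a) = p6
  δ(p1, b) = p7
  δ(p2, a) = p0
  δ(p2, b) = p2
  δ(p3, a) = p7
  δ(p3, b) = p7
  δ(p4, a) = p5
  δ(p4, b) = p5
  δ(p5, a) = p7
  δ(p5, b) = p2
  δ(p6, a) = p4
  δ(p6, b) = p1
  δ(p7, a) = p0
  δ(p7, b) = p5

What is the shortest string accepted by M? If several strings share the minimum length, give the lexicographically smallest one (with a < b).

A breadth-first search from p0 reaches an accepting state first via the path p0 → p3 → p7 → p5 on input aab.
No string of length < 3 is accepted (BFS exhausts all shorter strings without reaching an accepting state), and aab is the lexicographically least accepting string of length 3.

aab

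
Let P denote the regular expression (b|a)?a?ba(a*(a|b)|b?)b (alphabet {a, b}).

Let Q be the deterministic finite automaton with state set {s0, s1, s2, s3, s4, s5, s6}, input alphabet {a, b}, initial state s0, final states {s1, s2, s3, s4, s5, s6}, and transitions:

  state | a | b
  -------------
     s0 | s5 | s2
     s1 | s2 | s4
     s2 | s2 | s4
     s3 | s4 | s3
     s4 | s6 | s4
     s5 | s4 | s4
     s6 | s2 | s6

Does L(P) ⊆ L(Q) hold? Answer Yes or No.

Yes

Converting the expression P to a DFA (subset construction, then merging equivalent states) gives the minimal DFA with states {p0, p1, p2, p3, p4, p5, p6, p7, p8, p9, p10}, start state p0, accepting states {p8, p9, p10} and transitions p0: a→p1, b→p2; p1: a→p3, b→p4; p2: a→p5, b→p4; p3: a→p6, b→p4; p4: a→p7, b→p6; p5: a→p7, b→p8; p6: a→p6, b→p6; p7: a→p7, b→p9; p8: a→p7, b→p10; p9: a→p6, b→p10; p10: a→p6, b→p6.
Exploring the product automaton P × Q from the start pair (p0, s0), following both machines on each input symbol, reaches 16 state pairs: (p0, s0), (p1, s5), (p2, s2), (p3, s4), (p4, s4), (p5, s2), (p6, s6), (p7, s6), (p6, s4), (p7, s2), (p8, s4), (p6, s2), (p9, s6), (p9, s4), (p10, s4), (p10, s6).
P accepts in {p8, p9, p10} and Q accepts in {s1, s2, s3, s4, s5, s6}. The reachable pairs whose P-component is accepting are (p8, s4), (p9, s6), (p9, s4), (p10, s4), (p10, s6); in each of them the Q-component is accepting too, so the product for L(P) \ L(Q) (P-component accepting, Q-component rejecting) has no reachable accepting pair and the difference is empty.
Hence every string in L(P) is also in L(Q).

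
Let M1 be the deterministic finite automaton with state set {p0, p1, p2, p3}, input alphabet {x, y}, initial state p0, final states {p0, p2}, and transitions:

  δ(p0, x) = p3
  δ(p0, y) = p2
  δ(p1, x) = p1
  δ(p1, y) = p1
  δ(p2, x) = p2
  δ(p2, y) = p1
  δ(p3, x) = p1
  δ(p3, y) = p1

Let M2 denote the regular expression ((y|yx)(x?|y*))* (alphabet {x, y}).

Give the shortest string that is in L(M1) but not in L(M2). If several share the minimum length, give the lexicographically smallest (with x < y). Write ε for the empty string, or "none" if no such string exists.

The string yxxx is accepted by M1 but not by M2.
No shorter string lies in the difference, and yxxx is the lexicographically first length-4 string in L(M1) \ L(M2).

yxxx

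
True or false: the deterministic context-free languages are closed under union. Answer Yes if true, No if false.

No

{aⁿbⁿ : n≥0} and {aⁿb²ⁿ : n≥0} are each accepted by a deterministic PDA (push the a's; pop one per b, respectively one per two b's), but their union U is not. Suppose a DPDA M accepted U. Being deterministic, M has a single run on aⁿb²ⁿ, and since aⁿbⁿ ∈ U that run passes through an accepting configuration right after consuming the prefix aⁿbⁿ and then goes on to accept again after n more b's. Build an ordinary (nondeterministic) PDA M′ that simulates M on a's and b's and, at any moment when M is in an accepting state, may switch to a second mode in which it reads only c's, feeding each c to M as a b; M′ accepts when M does. Then M′ accepts aⁱbʲcᵏ (k≥1) exactly when both aⁱbʲ ∈ U and aⁱbʲ⁺ᵏ ∈ U, and checking the four cases (i=j or j=2i, combined with j+k=i or j+k=2i) leaves only i=j=k: so L(M′) ∩ a*b*c⁺ = {aⁿbⁿcⁿ : n≥1} would be context-free, which it is not (pumping lemma) — contradiction. (The union is an unambiguous CFL; it is determinism, not unambiguity, that fails.)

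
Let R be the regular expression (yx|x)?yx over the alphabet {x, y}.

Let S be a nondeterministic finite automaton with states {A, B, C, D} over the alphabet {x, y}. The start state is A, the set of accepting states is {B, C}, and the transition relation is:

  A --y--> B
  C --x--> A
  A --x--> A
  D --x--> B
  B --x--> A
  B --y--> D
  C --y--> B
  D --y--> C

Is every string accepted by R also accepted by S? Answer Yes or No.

No

The string yx is in L(R) but not in L(S).
So L(R) ⊄ L(S).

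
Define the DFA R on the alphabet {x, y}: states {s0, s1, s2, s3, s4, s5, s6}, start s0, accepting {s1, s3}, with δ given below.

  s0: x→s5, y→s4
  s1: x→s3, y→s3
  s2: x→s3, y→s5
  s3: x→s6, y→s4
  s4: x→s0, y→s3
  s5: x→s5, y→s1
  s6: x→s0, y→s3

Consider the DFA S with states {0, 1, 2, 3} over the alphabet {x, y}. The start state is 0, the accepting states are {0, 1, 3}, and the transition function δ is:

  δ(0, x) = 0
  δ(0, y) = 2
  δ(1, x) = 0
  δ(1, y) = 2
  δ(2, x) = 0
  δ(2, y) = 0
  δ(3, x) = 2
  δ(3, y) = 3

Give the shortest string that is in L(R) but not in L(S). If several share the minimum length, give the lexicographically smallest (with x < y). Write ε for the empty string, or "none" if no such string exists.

The string xy is accepted by R but not by S.
No shorter string lies in the difference, and xy is the lexicographically first length-2 string in L(R) \ L(S).

xy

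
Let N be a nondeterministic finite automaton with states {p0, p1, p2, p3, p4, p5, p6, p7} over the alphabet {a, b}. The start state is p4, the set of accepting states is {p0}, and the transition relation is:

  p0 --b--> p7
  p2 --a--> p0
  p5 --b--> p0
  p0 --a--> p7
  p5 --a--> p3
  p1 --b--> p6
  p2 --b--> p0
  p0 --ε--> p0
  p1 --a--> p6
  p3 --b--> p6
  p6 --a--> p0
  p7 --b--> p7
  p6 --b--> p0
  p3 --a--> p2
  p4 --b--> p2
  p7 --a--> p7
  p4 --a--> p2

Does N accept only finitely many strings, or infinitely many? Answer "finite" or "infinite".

The useful states (reachable from p4 and able to reach an accepting state) are {p0, p2, p4}.
Restricted to these states the transition graph has no cycle, so every accepting path has bounded length and L is finite.

finite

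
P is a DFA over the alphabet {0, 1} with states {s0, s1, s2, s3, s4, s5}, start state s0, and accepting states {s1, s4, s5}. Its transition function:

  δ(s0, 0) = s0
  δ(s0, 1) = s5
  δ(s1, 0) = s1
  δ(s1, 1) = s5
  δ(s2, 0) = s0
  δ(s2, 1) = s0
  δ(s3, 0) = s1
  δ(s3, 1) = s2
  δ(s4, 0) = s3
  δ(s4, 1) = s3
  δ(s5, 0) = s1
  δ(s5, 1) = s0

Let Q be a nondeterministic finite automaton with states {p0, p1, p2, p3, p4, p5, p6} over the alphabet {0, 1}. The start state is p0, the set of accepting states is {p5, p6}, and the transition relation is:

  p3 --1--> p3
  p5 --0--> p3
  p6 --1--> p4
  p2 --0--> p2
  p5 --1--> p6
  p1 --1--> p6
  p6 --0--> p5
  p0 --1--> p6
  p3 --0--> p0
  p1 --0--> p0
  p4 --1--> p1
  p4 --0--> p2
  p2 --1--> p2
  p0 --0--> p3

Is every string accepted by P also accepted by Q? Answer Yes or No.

No

The string 01 is in L(P) but not in L(Q).
So L(P) ⊄ L(Q).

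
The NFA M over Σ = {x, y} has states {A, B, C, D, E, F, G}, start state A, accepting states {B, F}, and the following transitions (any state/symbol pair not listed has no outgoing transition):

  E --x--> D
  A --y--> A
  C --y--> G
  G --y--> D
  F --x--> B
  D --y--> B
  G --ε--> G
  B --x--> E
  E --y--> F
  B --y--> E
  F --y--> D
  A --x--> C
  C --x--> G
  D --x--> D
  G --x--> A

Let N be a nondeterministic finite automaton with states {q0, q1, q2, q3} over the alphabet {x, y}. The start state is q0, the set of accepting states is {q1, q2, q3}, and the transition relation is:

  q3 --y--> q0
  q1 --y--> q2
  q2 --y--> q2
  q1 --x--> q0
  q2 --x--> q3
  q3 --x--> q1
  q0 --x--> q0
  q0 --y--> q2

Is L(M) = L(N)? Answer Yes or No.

No

The string xxyxy is accepted by M but rejected by N.
So L(M) ≠ L(N).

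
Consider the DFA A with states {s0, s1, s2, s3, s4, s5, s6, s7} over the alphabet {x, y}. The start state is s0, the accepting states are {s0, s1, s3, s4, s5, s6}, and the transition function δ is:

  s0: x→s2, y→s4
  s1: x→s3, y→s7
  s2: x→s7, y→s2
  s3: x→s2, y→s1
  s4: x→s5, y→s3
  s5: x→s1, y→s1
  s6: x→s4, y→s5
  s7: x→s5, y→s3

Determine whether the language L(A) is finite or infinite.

State s2 is reachable from the start and can reach an accepting state, and it lies on the cycle s2 → s2.
Traversing that cycle any number of times yields accepted strings of unbounded length, so the language is infinite.

infinite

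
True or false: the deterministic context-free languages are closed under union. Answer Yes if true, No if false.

{aⁿbⁿ : n≥0} and {aⁿb²ⁿ : n≥0} are each accepted by a deterministic PDA (push the a's; pop one per b, respectively one per two b's), but their union U is not. Suppose a DPDA M accepted U. Being deterministic, M has a single run on aⁿb²ⁿ, and since aⁿbⁿ ∈ U that run passes through an accepting configuration right after consuming the prefix aⁿbⁿ and then goes on to accept again after n more b's. Build an ordinary (nondeterministic) PDA M′ that simulates M on a's and b's and, at any moment when M is in an accepting state, may switch to a second mode in which it reads only c's, feeding each c to M as a b; M′ accepts when M does. Then M′ accepts aⁱbʲcᵏ (k≥1) exactly when both aⁱbʲ ∈ U and aⁱbʲ⁺ᵏ ∈ U, and checking the four cases (i=j or j=2i, combined with j+k=i or j+k=2i) leaves only i=j=k: so L(M′) ∩ a*b*c⁺ = {aⁿbⁿcⁿ : n≥1} would be context-free, which it is not (pumping lemma) — contradiction. (The union is an unambiguous CFL; it is determinism, not unambiguity, that fails.)

No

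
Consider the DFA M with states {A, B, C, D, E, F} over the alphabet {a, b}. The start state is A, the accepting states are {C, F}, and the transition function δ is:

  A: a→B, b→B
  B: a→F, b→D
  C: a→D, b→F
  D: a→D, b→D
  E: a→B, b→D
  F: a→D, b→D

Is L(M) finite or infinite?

The useful states (reachable from A and able to reach an accepting state) are {A, B, F}.
Restricted to these states the transition graph has no cycle, so every accepting path has bounded length and L is finite.

finite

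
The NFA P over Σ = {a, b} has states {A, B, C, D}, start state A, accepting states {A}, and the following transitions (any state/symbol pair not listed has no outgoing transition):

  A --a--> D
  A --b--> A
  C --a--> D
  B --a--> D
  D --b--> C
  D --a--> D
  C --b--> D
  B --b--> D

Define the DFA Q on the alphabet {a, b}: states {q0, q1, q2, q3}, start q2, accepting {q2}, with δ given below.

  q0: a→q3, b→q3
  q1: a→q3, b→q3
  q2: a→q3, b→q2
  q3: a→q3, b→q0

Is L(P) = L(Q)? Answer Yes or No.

Yes

Exploring the product automaton P × Q from the start pair (A, q2), following both machines on each input symbol, reaches 3 state pairs: (A, q2), (D, q3), (C, q0).
P accepts in {A} and Q accepts in {q2}. In every reachable pair the two components are either both accepting — (A, q2) — or both non-accepting, so no string is accepted by exactly one of the machines: L(P) \ L(Q) and L(Q) \ L(P) are both empty.
Hence every string is accepted by P iff it is accepted by Q, and the two languages coincide.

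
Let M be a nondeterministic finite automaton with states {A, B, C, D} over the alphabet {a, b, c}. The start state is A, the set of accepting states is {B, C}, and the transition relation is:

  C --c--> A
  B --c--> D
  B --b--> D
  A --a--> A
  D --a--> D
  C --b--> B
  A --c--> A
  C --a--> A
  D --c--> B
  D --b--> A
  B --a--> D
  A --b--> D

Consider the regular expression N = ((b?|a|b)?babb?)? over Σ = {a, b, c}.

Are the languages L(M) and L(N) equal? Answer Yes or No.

The string bc is accepted by M but rejected by N.
So L(M) ≠ L(N).

No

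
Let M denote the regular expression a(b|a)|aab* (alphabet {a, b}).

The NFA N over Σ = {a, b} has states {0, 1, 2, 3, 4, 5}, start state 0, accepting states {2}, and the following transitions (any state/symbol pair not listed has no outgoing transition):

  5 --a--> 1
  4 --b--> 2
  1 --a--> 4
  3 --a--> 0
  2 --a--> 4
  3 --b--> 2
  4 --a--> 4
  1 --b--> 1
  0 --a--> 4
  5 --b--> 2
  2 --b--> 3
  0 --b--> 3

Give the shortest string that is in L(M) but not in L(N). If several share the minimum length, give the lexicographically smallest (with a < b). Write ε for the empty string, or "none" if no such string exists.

aa

The string aa is accepted by M but not by N.
No shorter string lies in the difference, and aa is the lexicographically first length-2 string in L(M) \ L(N).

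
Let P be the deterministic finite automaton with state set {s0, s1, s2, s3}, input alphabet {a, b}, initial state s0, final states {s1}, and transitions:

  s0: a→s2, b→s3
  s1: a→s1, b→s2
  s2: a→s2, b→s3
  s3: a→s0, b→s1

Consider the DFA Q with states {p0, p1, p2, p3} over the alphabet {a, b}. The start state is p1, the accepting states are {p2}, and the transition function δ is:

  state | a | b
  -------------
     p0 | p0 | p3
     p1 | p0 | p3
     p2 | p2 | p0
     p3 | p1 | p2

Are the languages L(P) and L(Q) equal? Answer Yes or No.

Exploring the product automaton P × Q from the start pair (s0, p1), following both machines on each input symbol, reaches 4 state pairs: (s0, p1), (s2, p0), (s3, p3), (s1, p2).
P accepts in {s1} and Q accepts in {p2}. In every reachable pair the two components are either both accepting — (s1, p2) — or both non-accepting, so no string is accepted by exactly one of the machines: L(P) \ L(Q) and L(Q) \ L(P) are both empty.
Hence every string is accepted by P iff it is accepted by Q, and the two languages coincide.

Yes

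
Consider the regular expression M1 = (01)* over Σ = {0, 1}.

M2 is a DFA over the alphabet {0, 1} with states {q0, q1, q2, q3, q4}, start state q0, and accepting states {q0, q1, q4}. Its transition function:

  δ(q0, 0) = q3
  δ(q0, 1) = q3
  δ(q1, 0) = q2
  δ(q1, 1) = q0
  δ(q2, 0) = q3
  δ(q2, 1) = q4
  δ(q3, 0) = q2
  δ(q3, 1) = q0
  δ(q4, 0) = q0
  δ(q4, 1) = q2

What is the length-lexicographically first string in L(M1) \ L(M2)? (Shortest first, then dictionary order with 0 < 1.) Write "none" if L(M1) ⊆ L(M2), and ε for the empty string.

none

Converting the expression M1 to a DFA (subset construction, then merging equivalent states) gives the minimal DFA with states {r0, r1, r2}, start state r0, accepting states {r0} and transitions r0: 0→r1, 1→r2; r1: 0→r2, 1→r0; r2: 0→r2, 1→r2.
Exploring the product automaton M1 × M2 from the start pair (r0, q0), following both machines on each input symbol, reaches 6 state pairs: (r0, q0), (r1, q3), (r2, q3), (r2, q2), (r2, q0), (r2, q4).
M1 accepts in {r0} and M2 accepts in {q0, q1, q4}. The reachable pairs whose M1-component is accepting are (r0, q0); in each of them the M2-component is accepting too, so the product for L(M1) \ L(M2) (M1-component accepting, M2-component rejecting) has no reachable accepting pair and the difference is empty.
So every string accepted by M1 is also accepted by M2: L(M1) \ L(M2) = ∅ and there is no such string.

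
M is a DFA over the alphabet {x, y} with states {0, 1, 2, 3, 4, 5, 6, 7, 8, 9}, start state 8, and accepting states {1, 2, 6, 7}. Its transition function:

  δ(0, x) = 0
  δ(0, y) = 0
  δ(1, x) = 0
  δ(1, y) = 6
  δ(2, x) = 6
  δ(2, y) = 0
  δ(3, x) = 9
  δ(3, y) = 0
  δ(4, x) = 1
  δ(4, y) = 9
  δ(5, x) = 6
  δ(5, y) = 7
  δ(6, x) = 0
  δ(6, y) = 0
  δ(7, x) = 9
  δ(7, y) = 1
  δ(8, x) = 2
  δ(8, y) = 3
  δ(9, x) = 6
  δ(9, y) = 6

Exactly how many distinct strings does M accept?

The useful subgraph on states {2, 3, 6, 8, 9} is acyclic, so L(M) is finite; the longest accepting path visits 4 useful states, giving maximum string length 3.
Counting accepting paths from 8 by length: 1 of length 1, 1 of length 2, 2 of length 3. Total 4.

4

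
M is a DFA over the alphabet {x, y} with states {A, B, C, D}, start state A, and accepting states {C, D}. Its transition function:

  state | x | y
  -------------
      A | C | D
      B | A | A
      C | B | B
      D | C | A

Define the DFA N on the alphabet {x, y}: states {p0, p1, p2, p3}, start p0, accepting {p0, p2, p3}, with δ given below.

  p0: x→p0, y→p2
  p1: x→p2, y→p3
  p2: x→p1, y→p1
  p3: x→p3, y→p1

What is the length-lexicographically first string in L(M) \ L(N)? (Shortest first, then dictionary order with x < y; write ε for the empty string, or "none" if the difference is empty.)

yx

The string yx is accepted by M but not by N.
No shorter string lies in the difference, and yx is the lexicographically first length-2 string in L(M) \ L(N).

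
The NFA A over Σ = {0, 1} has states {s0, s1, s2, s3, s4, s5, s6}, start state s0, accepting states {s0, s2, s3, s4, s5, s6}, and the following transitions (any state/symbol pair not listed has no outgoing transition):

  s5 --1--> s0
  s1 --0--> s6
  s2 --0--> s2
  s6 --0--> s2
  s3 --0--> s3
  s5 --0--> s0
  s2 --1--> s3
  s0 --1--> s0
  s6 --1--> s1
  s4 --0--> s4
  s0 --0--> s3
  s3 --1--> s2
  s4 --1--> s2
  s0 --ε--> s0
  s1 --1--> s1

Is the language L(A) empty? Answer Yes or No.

No

The empty string ε is accepted: the run s0 ends in the accepting state s0.
Since at least one string is accepted, L(A) is not empty.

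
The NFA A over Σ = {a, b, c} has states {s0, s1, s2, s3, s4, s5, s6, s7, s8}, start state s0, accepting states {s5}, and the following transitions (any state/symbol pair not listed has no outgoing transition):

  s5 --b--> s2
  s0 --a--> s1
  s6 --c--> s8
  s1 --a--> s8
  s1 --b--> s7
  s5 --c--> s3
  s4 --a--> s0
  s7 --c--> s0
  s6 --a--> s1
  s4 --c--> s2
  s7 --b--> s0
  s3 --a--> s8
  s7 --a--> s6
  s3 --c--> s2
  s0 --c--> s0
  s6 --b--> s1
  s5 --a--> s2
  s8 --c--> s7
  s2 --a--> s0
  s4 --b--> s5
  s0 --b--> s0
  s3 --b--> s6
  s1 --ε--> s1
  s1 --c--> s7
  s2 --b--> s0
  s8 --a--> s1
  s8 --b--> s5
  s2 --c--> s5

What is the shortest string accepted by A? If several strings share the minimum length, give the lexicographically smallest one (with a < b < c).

aab

A breadth-first search from s0 reaches an accepting state first via the path s0 → s1 → s8 → s5 on input aab.
No string of length < 3 is accepted (BFS exhausts all shorter strings without reaching an accepting state), and aab is the lexicographically least accepting string of length 3.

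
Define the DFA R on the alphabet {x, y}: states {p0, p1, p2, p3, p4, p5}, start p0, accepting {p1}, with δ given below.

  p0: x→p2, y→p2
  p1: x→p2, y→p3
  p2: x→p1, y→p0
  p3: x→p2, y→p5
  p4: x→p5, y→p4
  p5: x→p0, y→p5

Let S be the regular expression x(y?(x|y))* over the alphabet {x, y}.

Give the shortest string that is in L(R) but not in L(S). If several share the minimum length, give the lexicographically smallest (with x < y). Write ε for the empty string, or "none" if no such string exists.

yx

The string yx is accepted by R but not by S.
No shorter string lies in the difference, and yx is the lexicographically first length-2 string in L(R) \ L(S).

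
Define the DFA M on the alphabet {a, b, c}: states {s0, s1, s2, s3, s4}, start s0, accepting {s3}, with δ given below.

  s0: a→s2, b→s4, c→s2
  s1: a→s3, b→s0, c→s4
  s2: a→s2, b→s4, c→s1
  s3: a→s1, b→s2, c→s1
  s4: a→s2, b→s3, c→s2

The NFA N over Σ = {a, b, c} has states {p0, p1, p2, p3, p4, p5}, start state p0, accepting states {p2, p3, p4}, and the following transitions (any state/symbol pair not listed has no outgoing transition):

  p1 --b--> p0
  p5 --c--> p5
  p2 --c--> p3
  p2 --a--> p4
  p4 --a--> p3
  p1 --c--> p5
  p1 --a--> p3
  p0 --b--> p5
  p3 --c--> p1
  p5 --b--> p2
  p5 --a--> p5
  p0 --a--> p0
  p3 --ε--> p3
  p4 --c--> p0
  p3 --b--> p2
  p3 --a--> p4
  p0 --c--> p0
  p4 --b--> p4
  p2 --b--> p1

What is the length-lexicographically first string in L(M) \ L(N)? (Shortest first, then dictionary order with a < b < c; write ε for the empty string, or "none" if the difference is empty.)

aca

The string aca is accepted by M but not by N.
No shorter string lies in the difference, and aca is the lexicographically first length-3 string in L(M) \ L(N).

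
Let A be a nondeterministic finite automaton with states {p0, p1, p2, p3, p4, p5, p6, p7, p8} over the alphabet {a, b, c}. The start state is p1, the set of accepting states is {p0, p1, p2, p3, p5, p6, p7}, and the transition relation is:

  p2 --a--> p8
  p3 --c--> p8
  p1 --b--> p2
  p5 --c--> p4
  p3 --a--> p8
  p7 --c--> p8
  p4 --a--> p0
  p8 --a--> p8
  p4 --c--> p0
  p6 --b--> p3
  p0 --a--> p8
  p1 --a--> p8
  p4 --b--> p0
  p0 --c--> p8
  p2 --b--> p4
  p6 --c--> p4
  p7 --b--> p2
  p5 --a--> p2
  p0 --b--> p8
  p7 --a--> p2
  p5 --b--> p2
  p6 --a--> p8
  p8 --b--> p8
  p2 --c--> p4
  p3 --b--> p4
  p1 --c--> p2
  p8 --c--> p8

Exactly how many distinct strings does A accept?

15

The useful subgraph on states {p0, p1, p2, p4} is acyclic, so L(A) is finite; the longest accepting path visits 4 useful states, giving maximum string length 3.
Counting accepting paths from p1 by length: 1 of length 0, 2 of length 1, 12 of length 3. Total 15.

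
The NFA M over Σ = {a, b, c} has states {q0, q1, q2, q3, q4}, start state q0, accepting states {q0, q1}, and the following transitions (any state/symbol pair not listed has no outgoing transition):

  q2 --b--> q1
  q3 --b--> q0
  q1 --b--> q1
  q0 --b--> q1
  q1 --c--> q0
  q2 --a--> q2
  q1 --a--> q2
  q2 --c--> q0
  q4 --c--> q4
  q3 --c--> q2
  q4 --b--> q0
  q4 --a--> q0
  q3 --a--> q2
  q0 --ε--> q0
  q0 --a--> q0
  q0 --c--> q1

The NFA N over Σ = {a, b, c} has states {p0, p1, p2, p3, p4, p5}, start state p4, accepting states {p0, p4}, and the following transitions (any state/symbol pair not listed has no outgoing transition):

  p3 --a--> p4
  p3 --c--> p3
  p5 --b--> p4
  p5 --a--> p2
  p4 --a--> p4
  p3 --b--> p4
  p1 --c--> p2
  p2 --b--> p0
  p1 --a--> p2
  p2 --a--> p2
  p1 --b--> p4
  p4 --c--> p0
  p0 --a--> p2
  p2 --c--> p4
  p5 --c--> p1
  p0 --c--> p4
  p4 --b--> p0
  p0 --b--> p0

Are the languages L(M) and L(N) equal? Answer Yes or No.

Yes

Exploring the product automaton M × N from the start pair (q0, p4), following both machines on each input symbol, reaches 3 state pairs: (q0, p4), (q1, p0), (q2, p2).
M accepts in {q0, q1} and N accepts in {p0, p4}. In every reachable pair the two components are either both accepting — (q0, p4), (q1, p0) — or both non-accepting, so no string is accepted by exactly one of the machines: L(M) \ L(N) and L(N) \ L(M) are both empty.
Hence every string is accepted by M iff it is accepted by N, and the two languages coincide.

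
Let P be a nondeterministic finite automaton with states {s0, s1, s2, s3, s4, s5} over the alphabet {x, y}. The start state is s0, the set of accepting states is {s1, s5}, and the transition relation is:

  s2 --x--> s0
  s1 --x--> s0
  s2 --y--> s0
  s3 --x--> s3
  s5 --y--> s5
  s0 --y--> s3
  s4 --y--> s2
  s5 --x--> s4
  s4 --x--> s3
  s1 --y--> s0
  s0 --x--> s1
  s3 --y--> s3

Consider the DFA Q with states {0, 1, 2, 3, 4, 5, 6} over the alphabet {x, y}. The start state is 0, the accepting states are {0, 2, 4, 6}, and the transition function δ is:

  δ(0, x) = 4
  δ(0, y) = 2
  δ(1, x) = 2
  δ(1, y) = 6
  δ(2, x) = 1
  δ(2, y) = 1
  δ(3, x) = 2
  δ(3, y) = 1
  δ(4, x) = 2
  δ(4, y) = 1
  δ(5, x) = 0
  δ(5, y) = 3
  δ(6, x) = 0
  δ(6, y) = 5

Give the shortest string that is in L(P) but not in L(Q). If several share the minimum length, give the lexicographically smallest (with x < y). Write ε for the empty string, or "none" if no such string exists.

The string xxx is accepted by P but not by Q.
No shorter string lies in the difference, and xxx is the lexicographically first length-3 string in L(P) \ L(Q).

xxx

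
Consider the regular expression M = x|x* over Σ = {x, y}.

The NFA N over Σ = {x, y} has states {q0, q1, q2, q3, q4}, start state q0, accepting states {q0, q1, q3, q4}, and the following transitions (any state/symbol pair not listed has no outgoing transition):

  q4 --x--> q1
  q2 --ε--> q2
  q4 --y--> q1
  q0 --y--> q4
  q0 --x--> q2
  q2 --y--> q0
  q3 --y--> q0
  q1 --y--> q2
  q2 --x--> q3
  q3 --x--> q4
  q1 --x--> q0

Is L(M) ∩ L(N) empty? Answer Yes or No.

The empty string ε is accepted by both M and N.
Hence L(M) ∩ L(N) ≠ ∅.

No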